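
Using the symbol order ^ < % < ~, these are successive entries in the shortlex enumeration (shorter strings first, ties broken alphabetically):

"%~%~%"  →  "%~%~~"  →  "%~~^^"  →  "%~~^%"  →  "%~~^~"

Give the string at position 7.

Stepping forward 2 times from %~~^~: %~~^~ → %~~%^, then the target.

%~~%%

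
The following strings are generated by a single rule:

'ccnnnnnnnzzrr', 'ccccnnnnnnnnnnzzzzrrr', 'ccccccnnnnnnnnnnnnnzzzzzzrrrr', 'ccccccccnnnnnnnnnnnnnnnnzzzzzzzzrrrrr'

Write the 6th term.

Reading off run lengths: c runs 2, 4, 6, 8; n runs 7, 10, 13, 16; z runs 2, 4, 6, 8; r runs 2, 3, 4, 5 — each is linear in n, where the shown terms are n = 2, 3, 4, 5.
For term 6, n = 7, so the run lengths are 12, 22, 12, 7.

ccccccccccccnnnnnnnnnnnnnnnnnnnnnnzzzzzzzzzzzzrrrrrrr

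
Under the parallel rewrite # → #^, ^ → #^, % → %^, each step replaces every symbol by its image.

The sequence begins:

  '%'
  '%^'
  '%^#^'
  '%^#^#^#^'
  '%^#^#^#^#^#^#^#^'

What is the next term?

%^#^#^#^#^#^#^#^#^#^#^#^#^#^#^#^

Applying the rule to each of the 16 symbols of %^#^#^#^#^#^#^#^ gives the pieces %^ #^ #^ #^ #^ #^ #^ #^ #^ #^ #^ #^ #^ #^ #^ #^, which concatenate to the answer.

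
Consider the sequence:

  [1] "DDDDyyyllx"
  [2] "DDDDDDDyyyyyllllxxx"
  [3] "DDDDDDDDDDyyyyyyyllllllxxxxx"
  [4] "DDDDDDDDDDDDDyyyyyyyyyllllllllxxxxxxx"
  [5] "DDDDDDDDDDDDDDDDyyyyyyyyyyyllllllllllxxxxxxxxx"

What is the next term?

DDDDDDDDDDDDDDDDDDDyyyyyyyyyyyyyllllllllllllxxxxxxxxxxx

Term n consists of 3n+1 D's, followed by 2n+1 y's, followed by 2n l's, followed by 2n-1 x's (n = 1, 2, …).
Setting n = 6 gives 19, 13, 12, 11 characters in each block.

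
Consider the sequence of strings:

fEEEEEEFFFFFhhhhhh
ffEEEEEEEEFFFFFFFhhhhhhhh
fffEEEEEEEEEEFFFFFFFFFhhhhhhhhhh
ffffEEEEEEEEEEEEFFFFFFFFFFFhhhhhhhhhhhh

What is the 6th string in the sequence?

ffffffEEEEEEEEEEEEEEEEFFFFFFFFFFFFFFFhhhhhhhhhhhhhhhh

Reading off run lengths: f runs 1, 2, 3, 4; E runs 6, 8, 10, 12; F runs 5, 7, 9, 11; h runs 6, 8, 10, 12 — each is linear in n, where the shown terms are n = 3, 4, 5, 6.
For term 6, n = 8, so the run lengths are 6, 16, 15, 16.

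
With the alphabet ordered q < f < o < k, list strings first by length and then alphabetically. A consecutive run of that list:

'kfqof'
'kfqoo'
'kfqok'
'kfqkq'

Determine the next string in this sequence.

Treat kfqkq as a base-4 numeral over the given alphabet and add one, carrying through any trailing k's.

kfqkf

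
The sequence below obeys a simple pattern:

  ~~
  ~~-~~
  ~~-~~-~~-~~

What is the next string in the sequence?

~~-~~-~~-~~-~~-~~-~~-~~

s(k+1) = s(k)·-·s(k) — each term doubles the last with '-' between the halves.
One more doubling of ~~-~~-~~-~~ gives the answer.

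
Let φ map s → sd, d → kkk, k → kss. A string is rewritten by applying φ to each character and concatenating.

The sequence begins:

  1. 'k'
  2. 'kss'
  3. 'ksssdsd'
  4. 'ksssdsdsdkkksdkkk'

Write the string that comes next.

Replace each of the 17 characters of ksssdsdsdkkksdkkk in place — kss sd sd sd kkk sd kkk sd kkk kss kss kss sd kkk kss kss kss — and concatenate.

ksssdsdsdkkksdkkksdkkkksskssksssdkkkkssksskss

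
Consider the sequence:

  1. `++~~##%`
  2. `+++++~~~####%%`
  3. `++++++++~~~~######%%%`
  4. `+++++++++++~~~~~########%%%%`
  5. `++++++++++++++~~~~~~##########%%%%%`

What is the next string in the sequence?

Each string has the form +^{3n-1} ~^{n+1} #^{2n} %^{n} (n = 1, 2, …).
At n = 6 the blocks have lengths 17, 7, 12, 6.

+++++++++++++++++~~~~~~~############%%%%%%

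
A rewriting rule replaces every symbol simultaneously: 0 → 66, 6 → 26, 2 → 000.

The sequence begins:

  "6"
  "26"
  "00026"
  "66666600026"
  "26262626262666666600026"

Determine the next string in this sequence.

Rewriting the 23 symbols of 26262626262666666600026 one by one yields 000 26 000 26 000 26 000 26 000 26 000 26 26 26 26 26 26 26 66 66 66 000 26; concatenated:

00026000260002600026000260002626262626262666666600026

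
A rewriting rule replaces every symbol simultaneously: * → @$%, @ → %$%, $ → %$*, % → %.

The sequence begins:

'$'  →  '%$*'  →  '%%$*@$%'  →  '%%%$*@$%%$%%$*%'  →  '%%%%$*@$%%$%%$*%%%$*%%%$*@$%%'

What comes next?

Replace each of the 29 characters of %%%%$*@$%%$%%$*%%%$*%%%$*@$%% in place — % % % % %$* @$% %$% %$* % % %$* % % %$* @$% % % % %$* @$% % % % %$* @$% %$% %$* % % — and concatenate.

%%%%%$*@$%%$%%$*%%%$*%%%$*@$%%%%%$*@$%%%%%$*@$%%$%%$*%%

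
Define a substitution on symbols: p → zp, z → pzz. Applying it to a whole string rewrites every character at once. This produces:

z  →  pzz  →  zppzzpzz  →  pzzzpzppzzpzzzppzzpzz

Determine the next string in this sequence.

Applying the rule to each of the 21 symbols of pzzzpzppzzpzzzppzzpzz gives the pieces zp pzz pzz pzz zp pzz zp zp pzz pzz zp pzz pzz pzz zp zp pzz pzz zp pzz pzz, which concatenate to the answer.

zppzzpzzpzzzppzzzpzppzzpzzzppzzpzzpzzzpzppzzpzzzppzzpzz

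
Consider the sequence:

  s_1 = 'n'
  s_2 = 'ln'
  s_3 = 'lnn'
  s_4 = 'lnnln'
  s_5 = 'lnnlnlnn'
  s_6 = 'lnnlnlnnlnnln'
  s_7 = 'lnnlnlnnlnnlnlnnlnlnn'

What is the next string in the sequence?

lnnlnlnnlnnlnlnnlnlnnlnnlnlnnlnnln

This is a Fibonacci-style word recurrence s(k) = s(k−1)·s(k−2): e.g. ln·n = lnn.
Continuing: lnnlnlnnlnnlnlnnlnlnn · lnnlnlnnlnnln gives term 8.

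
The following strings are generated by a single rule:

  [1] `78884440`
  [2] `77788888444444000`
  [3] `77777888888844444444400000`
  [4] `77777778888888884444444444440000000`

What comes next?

77777777788888888888444444444444444000000000

The n-th term is 2n-1 7's then 2n+1 8's then 3n 4's then 2n-1 0's (n = 1, 2, …).
Setting n = 5 gives 9, 11, 15, 9 characters in each block.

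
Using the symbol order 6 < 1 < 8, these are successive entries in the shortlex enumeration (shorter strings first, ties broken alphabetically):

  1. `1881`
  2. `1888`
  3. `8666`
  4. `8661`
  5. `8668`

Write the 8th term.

8618

Advancing 3 positions from 8668 through 8668 → 8616 → 8611 reaches term 8.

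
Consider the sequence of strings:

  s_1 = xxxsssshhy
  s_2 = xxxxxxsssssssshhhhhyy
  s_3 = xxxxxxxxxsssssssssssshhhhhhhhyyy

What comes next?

xxxxxxxxxxxxsssssssssssssssshhhhhhhhhhhyyyy

Reading off run lengths: x runs 3, 6, 9; s runs 4, 8, 12; h runs 2, 5, 8; y runs 1, 2, 3 — each is linear in n (n = 1, 2, …).
Setting n = 4 gives 12, 16, 11, 4 characters in each block.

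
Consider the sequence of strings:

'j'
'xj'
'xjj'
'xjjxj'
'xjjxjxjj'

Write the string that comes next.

From term 3 onward, concatenate the last term with the second-to-last: xj·j = xjj, xjj·xj = xjjxj, …
So term 6 is xjjxjxjj·xjjxj.

xjjxjxjjxjjxj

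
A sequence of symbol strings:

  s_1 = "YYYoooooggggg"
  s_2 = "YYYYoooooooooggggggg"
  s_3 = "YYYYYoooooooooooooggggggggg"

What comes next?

Each string has the form Y^{n+2} o^{4n+1} g^{2n+3} (n = 1, 2, …).
For the next term, n = 4, so the run lengths are 6, 17, 11.

YYYYYYoooooooooooooooooggggggggggg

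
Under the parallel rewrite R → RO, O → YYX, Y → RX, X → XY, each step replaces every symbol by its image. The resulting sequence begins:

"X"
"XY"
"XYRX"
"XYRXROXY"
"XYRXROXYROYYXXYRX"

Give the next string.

Applying the rule to each of the 17 symbols of XYRXROXYROYYXXYRX gives the pieces XY RX RO XY RO YYX XY RX RO YYX RX RX XY XY RX RO XY, which concatenate to the answer.

XYRXROXYROYYXXYRXROYYXRXRXXYXYRXROXY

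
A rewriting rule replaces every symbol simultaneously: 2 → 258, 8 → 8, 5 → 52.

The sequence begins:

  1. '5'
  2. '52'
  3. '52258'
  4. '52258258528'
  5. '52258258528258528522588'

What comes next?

Replace each of the 23 characters of 52258258528258528522588 in place — 52 258 258 52 8 258 52 8 52 258 8 258 52 8 52 258 8 52 258 258 52 8 8 — and concatenate.

52258258528258528522588258528522588522582585288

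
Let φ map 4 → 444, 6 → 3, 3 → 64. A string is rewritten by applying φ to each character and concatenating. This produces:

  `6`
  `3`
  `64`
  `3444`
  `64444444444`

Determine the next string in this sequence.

Apply φ to 64444444444 symbol by symbol: 6→3, 4→444, 4→444, 4→444, 4→444, 4→444, 4→444, 4→444, 4→444, 4→444, 4→444; joined: 3 444 444 444 444 444 444 444 444 444 444.

3444444444444444444444444444444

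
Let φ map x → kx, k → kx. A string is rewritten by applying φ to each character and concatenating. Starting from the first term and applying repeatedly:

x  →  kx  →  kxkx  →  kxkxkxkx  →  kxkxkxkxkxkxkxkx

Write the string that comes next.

Applying the rule to each of the 16 symbols of kxkxkxkxkxkxkxkx gives the pieces kx kx kx kx kx kx kx kx kx kx kx kx kx kx kx kx, which concatenate to the answer.

kxkxkxkxkxkxkxkxkxkxkxkxkxkxkxkx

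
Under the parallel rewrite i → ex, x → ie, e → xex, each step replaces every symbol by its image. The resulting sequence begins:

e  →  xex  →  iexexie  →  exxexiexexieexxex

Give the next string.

Rewriting the 17 symbols of exxexiexexieexxex one by one yields xex ie ie xex ie ex xex ie xex ie ex xex xex ie ie xex ie; concatenated:

xexieiexexieexxexiexexieexxexxexieiexexie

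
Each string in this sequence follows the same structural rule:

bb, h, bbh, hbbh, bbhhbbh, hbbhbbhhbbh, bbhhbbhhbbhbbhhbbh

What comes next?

hbbhbbhhbbhbbhhbbhhbbhbbhhbbh

Each term (from the third on) is the two preceding terms concatenated in order: term 3 = bb·h = bbh.
Continuing: hbbhbbhhbbh · bbhhbbhhbbhbbhhbbh gives term 8.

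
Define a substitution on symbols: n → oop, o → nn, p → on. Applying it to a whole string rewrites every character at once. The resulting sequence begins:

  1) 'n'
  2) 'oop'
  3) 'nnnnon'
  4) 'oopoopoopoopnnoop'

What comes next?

nnnnonnnnnonnnnnonnnnnonoopoopnnnnon

Applying the rule to each of the 17 symbols of oopoopoopoopnnoop gives the pieces nn nn on nn nn on nn nn on nn nn on oop oop nn nn on, which concatenate to the answer.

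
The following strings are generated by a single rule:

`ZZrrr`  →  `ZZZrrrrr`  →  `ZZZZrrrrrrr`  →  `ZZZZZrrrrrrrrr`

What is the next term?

Each string has the form Z^{n} r^{2n-1}, where the shown terms are n = 2, 3, 4, 5.
For the next term, n = 6, so the run lengths are 6, 11.

ZZZZZZrrrrrrrrrrr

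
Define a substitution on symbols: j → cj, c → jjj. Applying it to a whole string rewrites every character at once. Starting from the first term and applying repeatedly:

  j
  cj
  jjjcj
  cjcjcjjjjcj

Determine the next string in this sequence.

Rewriting each symbol of cjcjcjjjjcj: c→jjj, j→cj, c→jjj, j→cj, c→jjj, j→cj, j→cj, j→cj, j→cj, c→jjj, j→cj, which concatenates to jjj cj jjj cj jjj cj cj cj cj jjj cj.

jjjcjjjjcjjjjcjcjcjcjjjjcj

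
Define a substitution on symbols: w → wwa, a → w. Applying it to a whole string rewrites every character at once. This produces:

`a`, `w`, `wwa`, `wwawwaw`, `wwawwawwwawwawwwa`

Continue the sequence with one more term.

Replace each of the 17 characters of wwawwawwwawwawwwa in place — wwa wwa w wwa wwa w wwa wwa wwa w wwa wwa w wwa wwa wwa w — and concatenate.

wwawwawwwawwawwwawwawwawwwawwawwwawwawwaw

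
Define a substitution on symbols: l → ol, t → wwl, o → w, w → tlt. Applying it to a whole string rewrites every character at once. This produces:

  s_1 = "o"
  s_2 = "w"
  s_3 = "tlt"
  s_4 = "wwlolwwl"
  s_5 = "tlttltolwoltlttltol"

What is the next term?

Applying the rule to each of the 19 symbols of tlttltolwoltlttltol gives the pieces wwl ol wwl wwl ol wwl w ol tlt w ol wwl ol wwl wwl ol wwl w ol, which concatenate to the answer.

wwlolwwlwwlolwwlwoltltwolwwlolwwlwwlolwwlwol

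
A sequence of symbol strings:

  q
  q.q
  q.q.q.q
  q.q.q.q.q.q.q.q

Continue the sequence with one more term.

Each string is two copies of the previous one joined by '.'.
One more doubling of q.q.q.q.q.q.q.q gives the answer.

q.q.q.q.q.q.q.q.q.q.q.q.q.q.q.q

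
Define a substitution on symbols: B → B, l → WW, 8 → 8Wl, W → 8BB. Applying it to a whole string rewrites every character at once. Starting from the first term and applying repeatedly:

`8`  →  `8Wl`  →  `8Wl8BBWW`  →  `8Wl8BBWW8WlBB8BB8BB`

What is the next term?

Replace each of the 19 characters of 8Wl8BBWW8WlBB8BB8BB in place — 8Wl 8BB WW 8Wl B B 8BB 8BB 8Wl 8BB WW B B 8Wl B B 8Wl B B — and concatenate.

8Wl8BBWW8WlBB8BB8BB8Wl8BBWWBB8WlBB8WlBB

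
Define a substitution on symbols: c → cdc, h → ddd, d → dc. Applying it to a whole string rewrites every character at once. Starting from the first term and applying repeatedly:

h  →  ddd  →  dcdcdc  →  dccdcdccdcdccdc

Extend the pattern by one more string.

Applying the rule to each of the 15 symbols of dccdcdccdcdccdc gives the pieces dc cdc cdc dc cdc dc cdc cdc dc cdc dc cdc cdc dc cdc, which concatenate to the answer.

dccdccdcdccdcdccdccdcdccdcdccdccdcdccdc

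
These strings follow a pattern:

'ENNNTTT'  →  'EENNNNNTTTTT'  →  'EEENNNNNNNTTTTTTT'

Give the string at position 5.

Reading off run lengths: E runs 1, 2, 3; N runs 3, 5, 7; T runs 3, 5, 7 — each is linear in n (n = 1, 2, …).
Setting n = 5 gives 5, 11, 11 characters in each block.

EEEEENNNNNNNNNNNTTTTTTTTTTT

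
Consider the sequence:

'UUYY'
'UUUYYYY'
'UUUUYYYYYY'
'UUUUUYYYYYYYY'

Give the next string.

Reading off run lengths: U runs 2, 3, 4, 5; Y runs 2, 4, 6, 8 — each is linear in n (n = 1, 2, …).
At n = 5 the blocks have lengths 6, 10.

UUUUUUYYYYYYYYYY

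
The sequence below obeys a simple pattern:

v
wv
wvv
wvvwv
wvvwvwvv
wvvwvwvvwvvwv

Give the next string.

This is a Fibonacci-style word recurrence s(k) = s(k−1)·s(k−2): e.g. wv·v = wvv.
So term 7 is wvvwvwvvwvvwv·wvvwvwvv.

wvvwvwvvwvvwvwvvwvwvv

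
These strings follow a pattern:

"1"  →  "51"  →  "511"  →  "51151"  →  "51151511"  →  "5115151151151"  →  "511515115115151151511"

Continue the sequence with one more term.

5115151151151511515115115151151151

Each term (from the third on) is the previous term followed by the one before it: term 3 = 51·1 = 511.
The next term joins 511515115115151151511 and 5115151151151.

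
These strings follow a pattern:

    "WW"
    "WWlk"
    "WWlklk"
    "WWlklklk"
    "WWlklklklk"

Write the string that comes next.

WWlklklklklk

Each term is the previous one with lk appended.
So the next term is WWlklklklk·lk.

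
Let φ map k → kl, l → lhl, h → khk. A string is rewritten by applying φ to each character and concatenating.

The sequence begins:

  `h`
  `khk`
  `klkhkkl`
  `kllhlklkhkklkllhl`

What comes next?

φ(kllhlklkhkklkllhl) expands symbol-by-symbol to kl lhl lhl khk lhl kl lhl kl khk kl kl lhl kl lhl lhl khk lhl; joining the 17 pieces gives the next term.

kllhllhlkhklhlkllhlklkhkklkllhlkllhllhlkhklhl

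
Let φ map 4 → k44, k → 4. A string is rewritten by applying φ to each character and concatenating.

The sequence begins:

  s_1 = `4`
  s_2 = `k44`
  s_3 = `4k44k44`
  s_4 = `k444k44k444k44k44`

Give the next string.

Rewriting the 17 symbols of k444k44k444k44k44 one by one yields 4 k44 k44 k44 4 k44 k44 4 k44 k44 k44 4 k44 k44 4 k44 k44; concatenated:

4k44k44k444k44k444k44k44k444k44k444k44k44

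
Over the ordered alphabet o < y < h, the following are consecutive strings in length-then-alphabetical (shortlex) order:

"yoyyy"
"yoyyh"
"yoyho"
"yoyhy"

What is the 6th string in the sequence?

yohoo

Continuing the enumeration 2 steps past yoyhy: yoyhy → yoyhh → (answer).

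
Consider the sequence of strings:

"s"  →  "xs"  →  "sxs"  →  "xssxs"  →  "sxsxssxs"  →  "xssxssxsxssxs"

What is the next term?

sxsxssxsxssxssxsxssxs

This is a Fibonacci-style word recurrence s(k) = s(k−2)·s(k−1): e.g. s·xs = sxs.
So term 7 is sxsxssxs·xssxssxsxssxs.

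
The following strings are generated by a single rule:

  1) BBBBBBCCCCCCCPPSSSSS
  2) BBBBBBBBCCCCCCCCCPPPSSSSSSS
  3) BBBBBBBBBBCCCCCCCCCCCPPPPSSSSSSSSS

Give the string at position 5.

BBBBBBBBBBBBBBCCCCCCCCCCCCCCCPPPPPPSSSSSSSSSSSSS

Reading off run lengths: B runs 6, 8, 10; C runs 7, 9, 11; P runs 2, 3, 4; S runs 5, 7, 9 — each is linear in n, where the shown terms are n = 2, 3, 4.
Setting n = 6 gives 14, 15, 6, 13 characters in each block.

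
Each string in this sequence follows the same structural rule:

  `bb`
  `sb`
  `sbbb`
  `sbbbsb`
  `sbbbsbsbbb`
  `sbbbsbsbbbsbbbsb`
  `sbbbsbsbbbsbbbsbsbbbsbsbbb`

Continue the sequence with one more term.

This is a Fibonacci-style word recurrence s(k) = s(k−1)·s(k−2): e.g. sb·bb = sbbb.
The next term joins sbbbsbsbbbsbbbsbsbbbsbsbbb and sbbbsbsbbbsbbbsb.

sbbbsbsbbbsbbbsbsbbbsbsbbbsbbbsbsbbbsbbbsb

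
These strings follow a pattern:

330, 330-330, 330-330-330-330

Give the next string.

330-330-330-330-330-330-330-330

Every step duplicates the string with '-' between the halves.
One more doubling of 330-330-330-330 gives the answer.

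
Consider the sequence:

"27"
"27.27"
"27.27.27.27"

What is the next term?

Each string is two copies of the previous one joined by '.'.
So the next term is two copies of 27.27.27.27 with '.' between the halves.

27.27.27.27.27.27.27.27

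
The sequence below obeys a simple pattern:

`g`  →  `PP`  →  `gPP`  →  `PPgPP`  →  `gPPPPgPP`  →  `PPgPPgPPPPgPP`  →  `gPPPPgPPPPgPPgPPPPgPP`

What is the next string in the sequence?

From term 3 onward, concatenate the second-to-last term with the last: g·PP = gPP, PP·gPP = PPgPP, …
So term 8 is PPgPPgPPPPgPP·gPPPPgPPPPgPPgPPPPgPP.

PPgPPgPPPPgPPgPPPPgPPPPgPPgPPPPgPP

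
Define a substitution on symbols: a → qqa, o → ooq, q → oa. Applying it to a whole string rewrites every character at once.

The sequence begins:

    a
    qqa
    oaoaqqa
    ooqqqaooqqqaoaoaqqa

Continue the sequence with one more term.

Replace each of the 19 characters of ooqqqaooqqqaoaoaqqa in place — ooq ooq oa oa oa qqa ooq ooq oa oa oa qqa ooq qqa ooq qqa oa oa qqa — and concatenate.

ooqooqoaoaoaqqaooqooqoaoaoaqqaooqqqaooqqqaoaoaqqa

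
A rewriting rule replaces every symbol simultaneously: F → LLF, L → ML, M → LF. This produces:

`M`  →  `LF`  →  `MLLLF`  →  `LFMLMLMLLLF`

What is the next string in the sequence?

Rewriting each symbol of LFMLMLMLLLF: L→ML, F→LLF, M→LF, L→ML, M→LF, L→ML, M→LF, L→ML, L→ML, L→ML, F→LLF, which concatenates to ML LLF LF ML LF ML LF ML ML ML LLF.

MLLLFLFMLLFMLLFMLMLMLLLF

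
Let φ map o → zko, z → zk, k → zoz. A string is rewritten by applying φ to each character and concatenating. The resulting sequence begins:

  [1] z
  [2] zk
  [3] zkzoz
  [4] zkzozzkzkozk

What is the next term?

Rewriting each symbol of zkzozzkzkozk: z→zk, k→zoz, z→zk, o→zko, z→zk, z→zk, k→zoz, z→zk, k→zoz, o→zko, z→zk, k→zoz, which concatenates to zk zoz zk zko zk zk zoz zk zoz zko zk zoz.

zkzozzkzkozkzkzozzkzozzkozkzoz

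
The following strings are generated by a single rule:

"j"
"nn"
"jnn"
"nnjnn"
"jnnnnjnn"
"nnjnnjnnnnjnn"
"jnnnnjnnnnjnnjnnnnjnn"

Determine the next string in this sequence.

nnjnnjnnnnjnnjnnnnjnnnnjnnjnnnnjnn

From term 3 onward, concatenate the second-to-last term with the last: j·nn = jnn, nn·jnn = nnjnn, …
Continuing: nnjnnjnnnnjnn · jnnnnjnnnnjnnjnnnnjnn gives term 8.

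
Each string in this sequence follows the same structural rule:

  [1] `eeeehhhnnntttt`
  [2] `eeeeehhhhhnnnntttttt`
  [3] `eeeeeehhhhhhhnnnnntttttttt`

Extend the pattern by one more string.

The n-th term is n+2 e's then 2n-1 h's then n+1 n's then 2n t's, where the shown terms are n = 2, 3, 4.
For the next term, n = 5, so the run lengths are 7, 9, 6, 10.

eeeeeeehhhhhhhhhnnnnnntttttttttt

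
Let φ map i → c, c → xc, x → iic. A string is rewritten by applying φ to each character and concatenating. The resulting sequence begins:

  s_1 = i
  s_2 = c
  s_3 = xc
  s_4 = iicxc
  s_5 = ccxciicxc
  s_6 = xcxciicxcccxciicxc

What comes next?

Applying the rule to each of the 18 symbols of xcxciicxcccxciicxc gives the pieces iic xc iic xc c c xc iic xc xc xc iic xc c c xc iic xc, which concatenate to the answer.

iicxciicxcccxciicxcxcxciicxcccxciicxc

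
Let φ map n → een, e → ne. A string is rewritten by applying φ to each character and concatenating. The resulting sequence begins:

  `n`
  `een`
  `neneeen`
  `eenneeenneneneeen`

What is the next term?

Rewriting the 17 symbols of eenneeenneneneeen one by one yields ne ne een een ne ne ne een een ne een ne een ne ne ne een; concatenated:

neneeeneenneneneeeneenneeenneeenneneneeen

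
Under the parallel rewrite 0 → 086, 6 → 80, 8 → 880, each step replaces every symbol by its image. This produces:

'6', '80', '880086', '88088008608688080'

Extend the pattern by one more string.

φ(88088008608688080) expands symbol-by-symbol to 880 880 086 880 880 086 086 880 80 086 880 80 880 880 086 880 086; joining the 17 pieces gives the next term.

8808800868808800860868808008688080880880086880086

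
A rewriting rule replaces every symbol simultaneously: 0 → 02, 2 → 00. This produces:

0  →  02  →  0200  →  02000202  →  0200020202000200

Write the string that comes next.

Rewriting the 16 symbols of 0200020202000200 one by one yields 02 00 02 02 02 00 02 00 02 00 02 02 02 00 02 02; concatenated:

02000202020002000200020202000202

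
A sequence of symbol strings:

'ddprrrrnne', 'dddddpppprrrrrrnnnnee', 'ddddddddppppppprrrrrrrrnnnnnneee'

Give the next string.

Reading off run lengths: d runs 2, 5, 8; p runs 1, 4, 7; r runs 4, 6, 8; n runs 2, 4, 6; e runs 1, 2, 3 — each is linear in n (n = 1, 2, …).
Setting n = 4 gives 11, 10, 10, 8, 4 characters in each block.

dddddddddddpppppppppprrrrrrrrrrnnnnnnnneeee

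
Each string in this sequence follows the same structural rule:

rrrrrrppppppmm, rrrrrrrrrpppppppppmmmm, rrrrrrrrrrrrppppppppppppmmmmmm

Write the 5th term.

rrrrrrrrrrrrrrrrrrppppppppppppppppppmmmmmmmmmm

Reading off run lengths: r runs 6, 9, 12; p runs 6, 9, 12; m runs 2, 4, 6 — each is linear in n, where the shown terms are n = 2, 3, 4.
At n = 6 the blocks have lengths 18, 18, 10.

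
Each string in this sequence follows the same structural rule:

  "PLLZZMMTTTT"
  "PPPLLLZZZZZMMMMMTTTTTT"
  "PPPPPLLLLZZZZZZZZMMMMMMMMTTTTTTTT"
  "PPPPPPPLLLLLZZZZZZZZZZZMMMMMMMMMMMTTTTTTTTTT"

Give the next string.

Reading off run lengths: P runs 1, 3, 5, 7; L runs 2, 3, 4, 5; Z runs 2, 5, 8, 11; M runs 2, 5, 8, 11; T runs 4, 6, 8, 10 — each is linear in n (n = 1, 2, …).
At n = 5 the blocks have lengths 9, 6, 14, 14, 12.

PPPPPPPPPLLLLLLZZZZZZZZZZZZZZMMMMMMMMMMMMMMTTTTTTTTTTTT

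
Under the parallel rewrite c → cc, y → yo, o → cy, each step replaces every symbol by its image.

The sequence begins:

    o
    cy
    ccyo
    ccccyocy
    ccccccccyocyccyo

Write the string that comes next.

ccccccccccccccccyocyccyoccccyocy

Replace each of the 16 characters of ccccccccyocyccyo in place — cc cc cc cc cc cc cc cc yo cy cc yo cc cc yo cy — and concatenate.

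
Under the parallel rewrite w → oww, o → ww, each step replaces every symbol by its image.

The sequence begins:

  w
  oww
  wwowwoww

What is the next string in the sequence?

owwowwwwowwowwwwowwoww

Apply φ to wwowwoww symbol by symbol: w→oww, w→oww, o→ww, w→oww, w→oww, o→ww, w→oww, w→oww; joined: oww oww ww oww oww ww oww oww.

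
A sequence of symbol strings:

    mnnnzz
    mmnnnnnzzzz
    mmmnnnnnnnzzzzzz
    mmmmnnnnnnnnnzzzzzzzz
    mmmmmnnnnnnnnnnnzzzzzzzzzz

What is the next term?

Reading off run lengths: m runs 1, 2, 3, 4, 5; n runs 3, 5, 7, 9, 11; z runs 2, 4, 6, 8, 10 — each is linear in n (n = 1, 2, …).
For the next term, n = 6, so the run lengths are 6, 13, 12.

mmmmmmnnnnnnnnnnnnnzzzzzzzzzzzz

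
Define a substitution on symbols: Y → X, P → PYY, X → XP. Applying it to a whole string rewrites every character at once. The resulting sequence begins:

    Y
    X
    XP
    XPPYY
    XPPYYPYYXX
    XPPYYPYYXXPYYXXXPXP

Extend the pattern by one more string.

XPPYYPYYXXPYYXXXPXPPYYXXXPXPXPPYYXPPYY

Applying the rule to each of the 19 symbols of XPPYYPYYXXPYYXXXPXP gives the pieces XP PYY PYY X X PYY X X XP XP PYY X X XP XP XP PYY XP PYY, which concatenate to the answer.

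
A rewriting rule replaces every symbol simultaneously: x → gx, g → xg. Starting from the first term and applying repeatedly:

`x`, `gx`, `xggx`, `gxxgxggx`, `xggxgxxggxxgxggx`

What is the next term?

Replace each of the 16 characters of xggxgxxggxxgxggx in place — gx xg xg gx xg gx gx xg xg gx gx xg gx xg xg gx — and concatenate.

gxxgxggxxggxgxxgxggxgxxggxxgxggx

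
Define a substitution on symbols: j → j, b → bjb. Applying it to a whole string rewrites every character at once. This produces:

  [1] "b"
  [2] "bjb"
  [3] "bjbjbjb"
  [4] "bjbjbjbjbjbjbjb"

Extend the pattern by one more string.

φ(bjbjbjbjbjbjbjb) expands symbol-by-symbol to bjb j bjb j bjb j bjb j bjb j bjb j bjb j bjb; joining the 15 pieces gives the next term.

bjbjbjbjbjbjbjbjbjbjbjbjbjbjbjb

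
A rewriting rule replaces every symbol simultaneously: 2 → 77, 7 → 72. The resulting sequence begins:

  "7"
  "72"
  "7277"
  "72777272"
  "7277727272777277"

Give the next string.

72777272727772777277727272777272

Applying the rule to each of the 16 symbols of 7277727272777277 gives the pieces 72 77 72 72 72 77 72 77 72 77 72 72 72 77 72 72, which concatenate to the answer.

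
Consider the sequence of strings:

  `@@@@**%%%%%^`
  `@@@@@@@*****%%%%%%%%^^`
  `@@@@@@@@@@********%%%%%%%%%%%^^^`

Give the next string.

@@@@@@@@@@@@@***********%%%%%%%%%%%%%%^^^^

The n-th term is 3n+1 @'s then 3n-1 *'s then 3n+2 %'s then n ^'s (n = 1, 2, …).
For the next term, n = 4, so the run lengths are 13, 11, 14, 4.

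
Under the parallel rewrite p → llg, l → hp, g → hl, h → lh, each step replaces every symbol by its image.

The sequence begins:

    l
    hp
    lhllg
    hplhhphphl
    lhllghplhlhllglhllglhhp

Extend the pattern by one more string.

hplhhphphllhllghplhhplhhphphlhplhhphphlhplhlhllg

Replace each of the 23 characters of lhllghplhlhllglhllglhhp in place — hp lh hp hp hl lh llg hp lh hp lh hp hp hl hp lh hp hp hl hp lh lh llg — and concatenate.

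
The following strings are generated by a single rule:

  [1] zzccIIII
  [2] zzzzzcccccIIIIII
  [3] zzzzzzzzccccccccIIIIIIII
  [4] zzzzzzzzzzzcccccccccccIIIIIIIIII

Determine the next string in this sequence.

Term n consists of 3n-1 z's, followed by 3n-1 c's, followed by 2n+2 I's (n = 1, 2, …).
Setting n = 5 gives 14, 14, 12 characters in each block.

zzzzzzzzzzzzzzccccccccccccccIIIIIIIIIIII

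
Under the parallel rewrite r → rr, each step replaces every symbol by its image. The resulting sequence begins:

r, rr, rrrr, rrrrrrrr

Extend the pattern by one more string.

Apply φ to rrrrrrrr symbol by symbol: r→rr, r→rr, r→rr, r→rr, r→rr, r→rr, r→rr, r→rr; joined: rr rr rr rr rr rr rr rr.

rrrrrrrrrrrrrrrr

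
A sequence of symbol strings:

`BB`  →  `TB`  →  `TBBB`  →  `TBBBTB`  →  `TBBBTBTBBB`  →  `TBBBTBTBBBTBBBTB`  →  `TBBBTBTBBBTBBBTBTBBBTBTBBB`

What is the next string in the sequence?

TBBBTBTBBBTBBBTBTBBBTBTBBBTBBBTBTBBBTBBBTB

Each term (from the third on) is the previous term followed by the one before it: term 3 = TB·BB = TBBB.
So term 8 is TBBBTBTBBBTBBBTBTBBBTBTBBB·TBBBTBTBBBTBBBTB.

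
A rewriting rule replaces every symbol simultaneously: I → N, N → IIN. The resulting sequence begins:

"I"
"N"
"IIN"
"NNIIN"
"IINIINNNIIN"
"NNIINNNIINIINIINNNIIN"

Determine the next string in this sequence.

Rewriting the 21 symbols of NNIINNNIINIINIINNNIIN one by one yields IIN IIN N N IIN IIN IIN N N IIN N N IIN N N IIN IIN IIN N N IIN; concatenated:

IINIINNNIINIINIINNNIINNNIINNNIINIINIINNNIIN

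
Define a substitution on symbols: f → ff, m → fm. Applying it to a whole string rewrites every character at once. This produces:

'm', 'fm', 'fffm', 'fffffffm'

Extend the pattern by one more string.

Apply φ to fffffffm symbol by symbol: f→ff, f→ff, f→ff, f→ff, f→ff, f→ff, f→ff, m→fm; joined: ff ff ff ff ff ff ff fm.

fffffffffffffffm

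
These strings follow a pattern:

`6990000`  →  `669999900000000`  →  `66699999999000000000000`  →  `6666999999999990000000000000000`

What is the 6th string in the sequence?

66666699999999999999999000000000000000000000000

The n-th term is n 6's then 3n-1 9's then 4n 0's (n = 1, 2, …).
Setting n = 6 gives 6, 17, 24 characters in each block.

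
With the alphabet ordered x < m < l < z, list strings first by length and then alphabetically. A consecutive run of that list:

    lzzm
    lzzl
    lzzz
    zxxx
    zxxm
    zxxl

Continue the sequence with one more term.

The successor of zxxl increments the rightmost position that isn't already z and resets every position after it to x.

zxxz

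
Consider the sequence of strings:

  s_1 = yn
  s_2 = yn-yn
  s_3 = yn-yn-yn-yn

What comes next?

yn-yn-yn-yn-yn-yn-yn-yn

s(k+1) = s(k)·-·s(k) — each term doubles the last with '-' between the halves.
One more doubling of yn-yn-yn-yn gives the answer.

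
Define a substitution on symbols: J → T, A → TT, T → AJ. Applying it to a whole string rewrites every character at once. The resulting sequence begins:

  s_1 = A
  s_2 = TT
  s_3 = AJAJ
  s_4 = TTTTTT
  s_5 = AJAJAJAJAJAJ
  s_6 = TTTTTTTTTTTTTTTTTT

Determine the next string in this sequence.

φ(TTTTTTTTTTTTTTTTTT) expands symbol-by-symbol to AJ AJ AJ AJ AJ AJ AJ AJ AJ AJ AJ AJ AJ AJ AJ AJ AJ AJ; joining the 18 pieces gives the next term.

AJAJAJAJAJAJAJAJAJAJAJAJAJAJAJAJAJAJ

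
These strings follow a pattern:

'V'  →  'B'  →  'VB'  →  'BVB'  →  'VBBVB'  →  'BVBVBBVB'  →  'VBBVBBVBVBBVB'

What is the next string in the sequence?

BVBVBBVBVBBVBBVBVBBVB

This is a Fibonacci-style word recurrence s(k) = s(k−2)·s(k−1): e.g. V·B = VB.
The next term joins BVBVBBVB and VBBVBBVBVBBVB.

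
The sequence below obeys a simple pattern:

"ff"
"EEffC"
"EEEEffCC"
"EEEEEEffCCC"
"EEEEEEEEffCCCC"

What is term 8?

EEEEEEEEEEEEEEffCCCCCCC

s(k+1) = EE·s(k)·C, so each term gains EE as a prefix and C as a suffix.
From EEEEEEEEffCCCC, 3 further steps: EEEEEEEEffCCCC → EEEEEEEEEEffCCCCC → EEEEEEEEEEEEffCCCCCC → (answer).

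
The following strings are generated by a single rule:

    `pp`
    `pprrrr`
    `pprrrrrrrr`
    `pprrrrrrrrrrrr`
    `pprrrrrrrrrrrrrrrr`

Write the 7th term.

The strings grow by a fixed suffix rrrr each time.
From pprrrrrrrrrrrrrrrr, 2 further steps: pprrrrrrrrrrrrrrrr → pprrrrrrrrrrrrrrrrrrrr → (answer).

pprrrrrrrrrrrrrrrrrrrrrrrr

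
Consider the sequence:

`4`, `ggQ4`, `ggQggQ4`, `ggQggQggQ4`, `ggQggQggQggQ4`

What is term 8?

The strings grow by a fixed prefix ggQ each time.
From ggQggQggQggQ4, 3 further steps: ggQggQggQggQ4 → ggQggQggQggQggQ4 → ggQggQggQggQggQggQ4 → (answer).

ggQggQggQggQggQggQggQ4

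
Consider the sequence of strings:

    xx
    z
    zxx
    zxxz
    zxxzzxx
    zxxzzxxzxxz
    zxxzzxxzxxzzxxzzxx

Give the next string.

zxxzzxxzxxzzxxzzxxzxxzzxxzxxz

This is a Fibonacci-style word recurrence s(k) = s(k−1)·s(k−2): e.g. z·xx = zxx.
The next term joins zxxzzxxzxxzzxxzzxx and zxxzzxxzxxz.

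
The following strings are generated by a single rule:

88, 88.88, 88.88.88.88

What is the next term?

s(k+1) = s(k)·.·s(k) — each term doubles the last with '.' between the halves.
Doubling 88.88.88.88 with '.' between the halves:

88.88.88.88.88.88.88.88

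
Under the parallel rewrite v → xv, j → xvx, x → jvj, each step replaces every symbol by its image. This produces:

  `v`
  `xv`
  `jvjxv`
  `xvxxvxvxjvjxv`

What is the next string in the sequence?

φ(xvxxvxvxjvjxv) expands symbol-by-symbol to jvj xv jvj jvj xv jvj xv jvj xvx xv xvx jvj xv; joining the 13 pieces gives the next term.

jvjxvjvjjvjxvjvjxvjvjxvxxvxvxjvjxv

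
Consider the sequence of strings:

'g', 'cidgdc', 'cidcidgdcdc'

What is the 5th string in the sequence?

cidcidcidcidgdcdcdcdc

Each term wraps the previous one in cid on the left and dc on the right.
From cidcidgdcdc, 2 further steps: cidcidgdcdc → cidcidcidgdcdcdc → (answer).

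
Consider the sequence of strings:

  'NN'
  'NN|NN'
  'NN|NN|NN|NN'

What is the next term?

NN|NN|NN|NN|NN|NN|NN|NN

Every step duplicates the string with '|' between the halves.
One more doubling of NN|NN|NN|NN gives the answer.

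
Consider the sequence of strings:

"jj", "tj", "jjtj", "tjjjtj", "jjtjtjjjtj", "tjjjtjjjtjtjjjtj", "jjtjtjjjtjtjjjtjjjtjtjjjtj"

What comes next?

This is a Fibonacci-style word recurrence s(k) = s(k−2)·s(k−1): e.g. jj·tj = jjtj.
So term 8 is tjjjtjjjtjtjjjtj·jjtjtjjjtjtjjjtjjjtjtjjjtj.

tjjjtjjjtjtjjjtjjjtjtjjjtjtjjjtjjjtjtjjjtj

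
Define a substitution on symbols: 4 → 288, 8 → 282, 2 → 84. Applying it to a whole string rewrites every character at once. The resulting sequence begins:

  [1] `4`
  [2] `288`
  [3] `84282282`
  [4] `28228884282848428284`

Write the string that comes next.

Replace each of the 20 characters of 28228884282848428284 in place — 84 282 84 84 282 282 282 288 84 282 84 282 288 282 288 84 282 84 282 288 — and concatenate.

84282848428228228228884282842822882822888428284282288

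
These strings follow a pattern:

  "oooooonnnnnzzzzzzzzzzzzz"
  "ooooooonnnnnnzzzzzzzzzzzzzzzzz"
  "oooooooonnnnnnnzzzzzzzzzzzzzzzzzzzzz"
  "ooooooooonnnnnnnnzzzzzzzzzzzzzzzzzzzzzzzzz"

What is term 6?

ooooooooooonnnnnnnnnnzzzzzzzzzzzzzzzzzzzzzzzzzzzzzzzzz

The n-th term is n+3 o's then n+2 n's then 4n+1 z's, where the shown terms are n = 3, 4, 5, 6.
Setting n = 8 gives 11, 10, 33 characters in each block.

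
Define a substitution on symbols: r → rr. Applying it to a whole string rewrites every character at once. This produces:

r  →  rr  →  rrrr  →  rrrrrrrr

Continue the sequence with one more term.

Expanding rrrrrrrr: r→rr, r→rr, r→rr, r→rr, r→rr, r→rr, r→rr, r→rr. Concatenated: rr rr rr rr rr rr rr rr.

rrrrrrrrrrrrrrrr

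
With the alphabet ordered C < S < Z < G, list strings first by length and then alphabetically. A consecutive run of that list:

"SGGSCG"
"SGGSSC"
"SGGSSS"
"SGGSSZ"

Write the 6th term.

SGGSZC

Advancing 2 positions from SGGSSZ through SGGSSZ → SGGSSG reaches term 6.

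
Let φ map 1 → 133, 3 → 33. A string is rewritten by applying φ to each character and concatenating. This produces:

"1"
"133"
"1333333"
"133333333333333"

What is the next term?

1333333333333333333333333333333

Applying the rule to each of the 15 symbols of 133333333333333 gives the pieces 133 33 33 33 33 33 33 33 33 33 33 33 33 33 33, which concatenate to the answer.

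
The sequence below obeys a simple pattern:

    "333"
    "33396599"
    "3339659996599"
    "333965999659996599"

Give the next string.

33396599965999659996599

Every step adds 96599 to the end: s(k+1) = s(k)·96599.
So the next term is 333965999659996599·96599.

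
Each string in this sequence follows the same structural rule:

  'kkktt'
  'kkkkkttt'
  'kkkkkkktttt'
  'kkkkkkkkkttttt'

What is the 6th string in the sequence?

kkkkkkkkkkkkkttttttt

Term n consists of 2n-1 k's, followed by n t's, where the shown terms are n = 2, 3, 4, 5.
For term 6, n = 7, so the run lengths are 13, 7.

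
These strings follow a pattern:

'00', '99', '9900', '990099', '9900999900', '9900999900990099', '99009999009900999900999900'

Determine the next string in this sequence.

990099990099009999009999009900999900990099

This is a Fibonacci-style word recurrence s(k) = s(k−1)·s(k−2): e.g. 99·00 = 9900.
So term 8 is 99009999009900999900999900·9900999900990099.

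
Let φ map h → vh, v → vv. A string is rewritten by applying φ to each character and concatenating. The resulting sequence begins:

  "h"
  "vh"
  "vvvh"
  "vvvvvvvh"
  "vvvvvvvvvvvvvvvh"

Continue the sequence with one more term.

Rewriting the 16 symbols of vvvvvvvvvvvvvvvh one by one yields vv vv vv vv vv vv vv vv vv vv vv vv vv vv vv vh; concatenated:

vvvvvvvvvvvvvvvvvvvvvvvvvvvvvvvh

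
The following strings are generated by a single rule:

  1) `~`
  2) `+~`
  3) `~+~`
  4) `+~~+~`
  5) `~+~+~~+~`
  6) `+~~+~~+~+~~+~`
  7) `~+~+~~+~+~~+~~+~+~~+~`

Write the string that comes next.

+~~+~~+~+~~+~~+~+~~+~+~~+~~+~+~~+~

This is a Fibonacci-style word recurrence s(k) = s(k−2)·s(k−1): e.g. ~·+~ = ~+~.
The next term joins +~~+~~+~+~~+~ and ~+~+~~+~+~~+~~+~+~~+~.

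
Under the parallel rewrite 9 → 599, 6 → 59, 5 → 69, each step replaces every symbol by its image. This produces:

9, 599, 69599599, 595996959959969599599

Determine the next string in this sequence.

6959969599599595996959959969599599595996959959969599599

Applying the rule to each of the 21 symbols of 595996959959969599599 gives the pieces 69 599 69 599 599 59 599 69 599 599 69 599 599 59 599 69 599 599 69 599 599, which concatenate to the answer.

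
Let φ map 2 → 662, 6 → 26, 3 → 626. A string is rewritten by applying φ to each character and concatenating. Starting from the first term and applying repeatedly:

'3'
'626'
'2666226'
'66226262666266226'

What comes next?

Rewriting the 17 symbols of 66226262666266226 one by one yields 26 26 662 662 26 662 26 662 26 26 26 662 26 26 662 662 26; concatenated:

26266626622666226662262626662262666266226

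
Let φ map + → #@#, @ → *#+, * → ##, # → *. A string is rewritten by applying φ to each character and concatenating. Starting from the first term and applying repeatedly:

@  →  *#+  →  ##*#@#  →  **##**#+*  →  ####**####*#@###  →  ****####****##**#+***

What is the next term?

########****########**####*#@#######

Applying the rule to each of the 21 symbols of ****####****##**#+*** gives the pieces ## ## ## ## * * * * ## ## ## ## * * ## ## * #@# ## ## ##, which concatenate to the answer.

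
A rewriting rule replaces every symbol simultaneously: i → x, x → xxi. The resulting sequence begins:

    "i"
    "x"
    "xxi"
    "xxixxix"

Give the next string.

Apply φ to xxixxix symbol by symbol: x→xxi, x→xxi, i→x, x→xxi, x→xxi, i→x, x→xxi; joined: xxi xxi x xxi xxi x xxi.

xxixxixxxixxixxxi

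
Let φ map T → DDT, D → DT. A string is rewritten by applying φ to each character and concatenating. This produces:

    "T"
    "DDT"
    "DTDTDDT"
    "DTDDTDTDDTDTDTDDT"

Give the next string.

DTDDTDTDTDDTDTDDTDTDTDDTDTDDTDTDDTDTDTDDT

φ(DTDDTDTDDTDTDTDDT) expands symbol-by-symbol to DT DDT DT DT DDT DT DDT DT DT DDT DT DDT DT DDT DT DT DDT; joining the 17 pieces gives the next term.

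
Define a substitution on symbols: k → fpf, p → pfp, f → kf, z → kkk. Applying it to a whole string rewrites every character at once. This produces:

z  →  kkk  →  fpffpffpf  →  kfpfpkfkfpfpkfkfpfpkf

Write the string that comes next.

Replace each of the 21 characters of kfpfpkfkfpfpkfkfpfpkf in place — fpf kf pfp kf pfp fpf kf fpf kf pfp kf pfp fpf kf fpf kf pfp kf pfp fpf kf — and concatenate.

fpfkfpfpkfpfpfpfkffpfkfpfpkfpfpfpfkffpfkfpfpkfpfpfpfkf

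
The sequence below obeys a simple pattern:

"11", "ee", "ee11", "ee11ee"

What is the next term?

This is a Fibonacci-style word recurrence s(k) = s(k−1)·s(k−2): e.g. ee·11 = ee11.
The next term joins ee11ee and ee11.

ee11eeee11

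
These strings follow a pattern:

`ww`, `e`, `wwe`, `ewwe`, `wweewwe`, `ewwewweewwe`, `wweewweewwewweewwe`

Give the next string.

From term 3 onward, concatenate the second-to-last term with the last: ww·e = wwe, e·wwe = ewwe, …
Continuing: ewwewweewwe · wweewweewwewweewwe gives term 8.

ewwewweewwewweewweewwewweewwe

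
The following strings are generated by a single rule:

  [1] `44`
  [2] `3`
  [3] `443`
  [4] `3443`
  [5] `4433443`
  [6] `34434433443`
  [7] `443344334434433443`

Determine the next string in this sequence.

34434433443443344334434433443

From term 3 onward, concatenate the second-to-last term with the last: 44·3 = 443, 3·443 = 3443, …
So term 8 is 34434433443·443344334434433443.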